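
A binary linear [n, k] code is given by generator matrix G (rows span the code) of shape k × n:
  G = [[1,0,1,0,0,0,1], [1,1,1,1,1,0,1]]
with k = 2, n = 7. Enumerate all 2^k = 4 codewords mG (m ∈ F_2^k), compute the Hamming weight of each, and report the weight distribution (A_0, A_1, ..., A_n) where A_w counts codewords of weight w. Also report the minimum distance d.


Weight distribution: A_0 = 1, A_3 = 2, A_6 = 1. Minimum distance d = 3.

Enumerate all 2^2 = 4 messages m ∈ F_2^2.
For each, compute codeword c = mG in F_2^7, then tally its weight.
  m = 00 → c = 0000000, weight = 0.
  m = 10 → c = 1010001, weight = 3.
  m = 01 → c = 1111101, weight = 6.
  m = 11 → c = 0101100, weight = 3.
Tally weights:
  weight 0: 1 codewords.
  weight 3: 2 codewords.
  weight 6: 1 codewords.
Minimum distance d = smallest w > 0 with A_w > 0 = 3.
Sanity: Σ A_w = 4 = 2^2 = 4 ✓.


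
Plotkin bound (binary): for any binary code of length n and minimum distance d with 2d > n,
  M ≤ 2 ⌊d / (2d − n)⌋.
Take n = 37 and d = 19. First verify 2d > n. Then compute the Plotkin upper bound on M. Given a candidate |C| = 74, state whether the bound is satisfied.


Plotkin bound M ≤ 38; given |C| = 74 > bound (violated).

Check applicability: 2d = 38, n = 37.
2d − n = 1 > 0, so Plotkin applies.
Compute d/(2d−n) = 19/1 ≈ 19.0000.
⌊d/(2d−n)⌋ = 19.
Plotkin bound: M ≤ 2·19 = 38.
Given |C| = 74, check: VIOLATED.
This |C| is above the Plotkin bound, so no binary code with n = 37, d = 19 and 74 codewords exists.


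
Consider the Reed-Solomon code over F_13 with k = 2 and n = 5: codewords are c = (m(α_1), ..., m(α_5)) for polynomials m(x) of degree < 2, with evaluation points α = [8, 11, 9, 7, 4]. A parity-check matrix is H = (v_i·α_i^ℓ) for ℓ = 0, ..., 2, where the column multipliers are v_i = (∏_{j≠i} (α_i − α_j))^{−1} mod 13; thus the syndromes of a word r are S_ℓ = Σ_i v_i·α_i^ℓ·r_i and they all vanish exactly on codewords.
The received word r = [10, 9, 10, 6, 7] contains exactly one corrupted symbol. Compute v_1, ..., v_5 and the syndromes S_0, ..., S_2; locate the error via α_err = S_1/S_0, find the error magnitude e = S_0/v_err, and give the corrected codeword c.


S = (8, 7, 11), error at position 3, error magnitude e = 9, c = [10, 9, 1, 6, 7].

Step 1: column multipliers v_i = (∏_{j≠i}(α_i − α_j))^{−1} mod 13.
  i = 1 (α = 8): (8−11)(8−9)(8−7)(8−4) = (−3)·(−1)·1·4 = 12 ≡ 12, so v_1 = 12^{−1} = 12 (mod 13).
  i = 2 (α = 11): (11−8)(11−9)(11−7)(11−4) = 3·2·4·7 = 168 ≡ 12, so v_2 = 12^{−1} = 12 (mod 13).
  i = 3 (α = 9): (9−8)(9−11)(9−7)(9−4) = 1·(−2)·2·5 = −20 ≡ 6, so v_3 = 6^{−1} = 11 (mod 13).
  i = 4 (α = 7): (7−8)(7−11)(7−9)(7−4) = (−1)·(−4)·(−2)·3 = −24 ≡ 2, so v_4 = 2^{−1} = 7 (mod 13).
  i = 5 (α = 4): (4−8)(4−11)(4−9)(4−7) = (−4)·(−7)·(−5)·(−3) = 420 ≡ 4, so v_5 = 4^{−1} = 10 (mod 13).
  v = [12, 12, 11, 7, 10].
Step 2: syndromes of r = [10, 9, 10, 6, 7] (all sums mod 13).
  S_0 = Σ v_i r_i = 12·10 + 12·9 + 11·10 + 7·6 + 10·7 = 450 ≡ 8.
  S_1 = Σ v_i α_i r_i = 12·8·10 + 12·11·9 + 11·9·10 + 7·7·6 + 10·4·7 = 3712 ≡ 7.
  α_i^2 mod 13 = [12, 4, 3, 10, 3].
  S_2 = Σ v_i α_i^2 r_i = 12·12·10 + 12·4·9 + 11·3·10 + 7·10·6 + 10·3·7 = 2832 ≡ 11.
  S = (8, 7, 11) ≠ 0, so r is not a codeword (an error is present).
Step 3: locate the error. For a single error e at position i, S_ℓ = v_i·e·α_i^ℓ, so α_err = S_1/S_0.
  S_0^{−1} = 8^{−1} = 5 (mod 13), so α_err = 7·5 = 35 ≡ 9 = α_3. Error position i = 3.
  Consistency check: S_2/S_1 = 11·2 = 22 ≡ 9 = α_err ✓ (single-error assumption holds).
Step 4: error magnitude e = S_0/v_3 = S_0·∏_{j≠3}(α_3 − α_j) = 8·6 = 48 ≡ 9 (mod 13).
Step 5: correct position 3: c_3 = r_3 − e = 10 − 9 ≡ 1 (mod 13). Hence c = [10, 9, 1, 6, 7].
  Check: interpolating c through the α_i gives m(x) = 4 + 4·x (degree < 2) with m(α_i) = c_i for every i, so c is indeed a codeword.


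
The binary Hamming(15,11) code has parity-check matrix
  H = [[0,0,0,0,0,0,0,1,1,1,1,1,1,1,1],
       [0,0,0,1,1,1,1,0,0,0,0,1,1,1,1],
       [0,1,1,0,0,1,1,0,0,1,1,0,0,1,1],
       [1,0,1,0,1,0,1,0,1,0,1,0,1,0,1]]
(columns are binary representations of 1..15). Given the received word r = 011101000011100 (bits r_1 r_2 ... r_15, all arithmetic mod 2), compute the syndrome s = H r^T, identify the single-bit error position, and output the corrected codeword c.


s = (1, 0, 0, 1)^T, error position = 9, corrected codeword c = 011101001011100

Compute s = H r^T mod 2 one row at a time:
  s_1 = 0 + 0 + 0 + 1 + 1 + 1 + 0 + 0 = 3 ≡ 1 (mod 2).
  s_2 = 1 + 0 + 1 + 0 + 1 + 1 + 0 + 0 = 4 ≡ 0 (mod 2).
  s_3 = 1 + 1 + 1 + 0 + 0 + 1 + 0 + 0 = 4 ≡ 0 (mod 2).
  s_4 = 0 + 1 + 0 + 0 + 0 + 1 + 1 + 0 = 3 ≡ 1 (mod 2).
s = (1, 0, 0, 1)^T — this equals column 9 of H (binary 1001), so error is at position 9.
Correct: flip bit 9 of r = 011101000011100 to get c = 011101001011100.


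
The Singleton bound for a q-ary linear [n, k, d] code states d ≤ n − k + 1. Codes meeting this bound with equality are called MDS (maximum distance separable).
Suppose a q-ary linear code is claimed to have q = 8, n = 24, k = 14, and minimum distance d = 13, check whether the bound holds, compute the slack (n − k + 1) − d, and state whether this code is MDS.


Singleton RHS = n − k + 1 = 11, slack = -2, bound violated (no such code; not MDS).

Singleton bound: d ≤ n − k + 1.
Here n = 24, k = 14, so n − k + 1 = 11.
Given d = 13, check d ≤ 11: NO.
Slack = (n − k + 1) − d = -2.
The slack is negative: d = 13 exceeds n − k + 1 = 11 by 2, so the Singleton bound is violated and no linear [24, 14, 13]_8 code can exist. In particular it is not MDS (MDS requires d = n − k + 1 exactly).
Description: the claimed parameters are [24, 14, 13]_8; such a code would be impossible (violates the Singleton bound).


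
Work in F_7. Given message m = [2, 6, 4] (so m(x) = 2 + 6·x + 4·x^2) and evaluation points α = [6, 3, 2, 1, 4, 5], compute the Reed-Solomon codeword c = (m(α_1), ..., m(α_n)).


c = [0, 0, 2, 5, 6, 6]

Message polynomial: m(x) = 2 + 6·x + 4·x^2 (mod 7).
For each evaluation point α_i, compute m(α_i) mod 7:
  α_1 = 6: Horner steps 4 → 2 → 0, so m(6) = 0.
  α_2 = 3: Horner steps 4 → 4 → 0, so m(3) = 0.
  α_3 = 2: Horner steps 4 → 0 → 2, so m(2) = 2.
  α_4 = 1: Horner steps 4 → 3 → 5, so m(1) = 5.
  α_5 = 4: Horner steps 4 → 1 → 6, so m(4) = 6.
  α_6 = 5: Horner steps 4 → 5 → 6, so m(5) = 6.
Codeword c = [0, 0, 2, 5, 6, 6] ∈ F_7^6.


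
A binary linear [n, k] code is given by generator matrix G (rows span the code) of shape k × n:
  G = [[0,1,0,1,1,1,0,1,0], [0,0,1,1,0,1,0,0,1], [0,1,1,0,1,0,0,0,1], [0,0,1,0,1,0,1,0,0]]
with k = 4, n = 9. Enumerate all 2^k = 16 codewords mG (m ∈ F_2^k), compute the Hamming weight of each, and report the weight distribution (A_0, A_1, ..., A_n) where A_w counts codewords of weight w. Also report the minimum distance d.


Weight distribution: A_0 = 1, A_1 = 1, A_3 = 2, A_4 = 5, A_5 = 5, A_6 = 2. Minimum distance d = 1.

Enumerate all 2^4 = 16 messages m ∈ F_2^4.
For each, compute codeword c = mG in F_2^9, then tally its weight.
  m = 0000 → c = 000000000, weight = 0.
  m = 1000 → c = 010111010, weight = 5.
  m = 0100 → c = 001101001, weight = 4.
  m = 1100 → c = 011010011, weight = 5.
  m = 0010 → c = 011010001, weight = 4.
  m = 1010 → c = 001101011, weight = 5.
  m = 0110 → c = 010111000, weight = 4.
  m = 1110 → c = 000000010, weight = 1.
  m = 0001 → c = 001010100, weight = 3.
  m = 1001 → c = 011101110, weight = 6.
  m = 0101 → c = 000111101, weight = 5.
  m = 1101 → c = 010000111, weight = 4.
  m = 0011 → c = 010000101, weight = 3.
  m = 1011 → c = 000111111, weight = 6.
  m = 0111 → c = 011101100, weight = 5.
  m = 1111 → c = 001010110, weight = 4.
Tally weights:
  weight 0: 1 codewords.
  weight 1: 1 codewords.
  weight 3: 2 codewords.
  weight 4: 5 codewords.
  weight 5: 5 codewords.
  weight 6: 2 codewords.
Minimum distance d = smallest w > 0 with A_w > 0 = 1.
Sanity: Σ A_w = 16 = 2^4 = 16 ✓.


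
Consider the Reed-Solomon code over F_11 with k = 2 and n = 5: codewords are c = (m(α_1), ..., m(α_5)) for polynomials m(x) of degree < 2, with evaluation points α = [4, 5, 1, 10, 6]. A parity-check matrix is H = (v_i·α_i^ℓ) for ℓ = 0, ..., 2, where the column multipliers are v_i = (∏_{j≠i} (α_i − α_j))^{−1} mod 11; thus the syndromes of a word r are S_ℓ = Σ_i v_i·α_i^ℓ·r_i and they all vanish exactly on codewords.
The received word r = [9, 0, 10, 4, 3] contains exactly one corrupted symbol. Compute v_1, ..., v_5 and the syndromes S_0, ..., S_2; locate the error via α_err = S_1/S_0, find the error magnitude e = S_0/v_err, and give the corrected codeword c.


S = (7, 6, 2), error at position 1, error magnitude e = 1, c = [8, 0, 10, 4, 3].

Step 1: column multipliers v_i = (∏_{j≠i}(α_i − α_j))^{−1} mod 11.
  i = 1 (α = 4): (4−5)(4−1)(4−10)(4−6) = (−1)·3·(−6)·(−2) = −36 ≡ 8, so v_1 = 8^{−1} = 7 (mod 11).
  i = 2 (α = 5): (5−4)(5−1)(5−10)(5−6) = 1·4·(−5)·(−1) = 20 ≡ 9, so v_2 = 9^{−1} = 5 (mod 11).
  i = 3 (α = 1): (1−4)(1−5)(1−10)(1−6) = (−3)·(−4)·(−9)·(−5) = 540 ≡ 1, so v_3 = 1^{−1} = 1 (mod 11).
  i = 4 (α = 10): (10−4)(10−5)(10−1)(10−6) = 6·5·9·4 = 1080 ≡ 2, so v_4 = 2^{−1} = 6 (mod 11).
  i = 5 (α = 6): (6−4)(6−5)(6−1)(6−10) = 2·1·5·(−4) = −40 ≡ 4, so v_5 = 4^{−1} = 3 (mod 11).
  v = [7, 5, 1, 6, 3].
Step 2: syndromes of r = [9, 0, 10, 4, 3] (all sums mod 11).
  S_0 = Σ v_i r_i = 7·9 + 5·0 + 1·10 + 6·4 + 3·3 = 106 ≡ 7.
  S_1 = Σ v_i α_i r_i = 7·4·9 + 5·5·0 + 1·1·10 + 6·10·4 + 3·6·3 = 556 ≡ 6.
  α_i^2 mod 11 = [5, 3, 1, 1, 3].
  S_2 = Σ v_i α_i^2 r_i = 7·5·9 + 5·3·0 + 1·1·10 + 6·1·4 + 3·3·3 = 376 ≡ 2.
  S = (7, 6, 2) ≠ 0, so r is not a codeword (an error is present).
Step 3: locate the error. For a single error e at position i, S_ℓ = v_i·e·α_i^ℓ, so α_err = S_1/S_0.
  S_0^{−1} = 7^{−1} = 8 (mod 11), so α_err = 6·8 = 48 ≡ 4 = α_1. Error position i = 1.
  Consistency check: S_2/S_1 = 2·2 = 4 ≡ 4 = α_err ✓ (single-error assumption holds).
Step 4: error magnitude e = S_0/v_1 = S_0·∏_{j≠1}(α_1 − α_j) = 7·8 = 56 ≡ 1 (mod 11).
Step 5: correct position 1: c_1 = r_1 − e = 9 − 1 ≡ 8 (mod 11). Hence c = [8, 0, 10, 4, 3].
  Check: interpolating c through the α_i gives m(x) = 7 + 3·x (degree < 2) with m(α_i) = c_i for every i, so c is indeed a codeword.


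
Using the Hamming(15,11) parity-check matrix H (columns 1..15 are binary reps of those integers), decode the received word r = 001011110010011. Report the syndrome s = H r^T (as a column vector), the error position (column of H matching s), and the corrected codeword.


s = (0, 1, 0, 1)^T, error position = 5, corrected codeword c = 001001110010011

Compute s = H r^T mod 2 one row at a time:
  s_1 = 1 + 0 + 0 + 1 + 0 + 0 + 1 + 1 = 4 ≡ 0 (mod 2).
  s_2 = 0 + 1 + 1 + 1 + 0 + 0 + 1 + 1 = 5 ≡ 1 (mod 2).
  s_3 = 0 + 1 + 1 + 1 + 0 + 1 + 1 + 1 = 6 ≡ 0 (mod 2).
  s_4 = 0 + 1 + 1 + 1 + 0 + 1 + 0 + 1 = 5 ≡ 1 (mod 2).
s = (0, 1, 0, 1)^T — this equals column 5 of H (binary 0101), so error is at position 5.
Correct: flip bit 5 of r = 001011110010011 to get c = 001001110010011.


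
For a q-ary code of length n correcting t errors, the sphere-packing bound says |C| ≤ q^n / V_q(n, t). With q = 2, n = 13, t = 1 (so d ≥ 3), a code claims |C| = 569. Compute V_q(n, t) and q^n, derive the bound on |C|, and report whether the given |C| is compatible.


V_q(n, t) = 14, q^n = 8192, Hamming bound = 585, |C| = 569 ≤ bound (satisfied).

Step 1: Compute V_q(n, t) = Σ_{j=0}^1 C(n, j) (q−1)^j.
  j = 0: C(13,0)·(1)^0 = 1·1 = 1.
  j = 1: C(13,1)·(1)^1 = 13·1 = 13.
  V_q(n, t) = 1 + 13 = 14.
Step 2: q^n = 2^13 = 8192.
Step 3: Hamming bound ⌊q^n / V_q(n,t)⌋ = ⌊8192/14⌋ = 585.
Step 4: Compare |C| = 569 to 585: satisfied.
The claimed |C| lies below the Hamming bound.


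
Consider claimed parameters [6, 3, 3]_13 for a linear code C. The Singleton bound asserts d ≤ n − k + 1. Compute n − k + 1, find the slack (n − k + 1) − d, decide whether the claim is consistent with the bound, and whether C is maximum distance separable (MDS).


Singleton RHS = n − k + 1 = 4, slack = 1, bound satisfied, not MDS.

Singleton bound: d ≤ n − k + 1.
Here n = 6, k = 3, so n − k + 1 = 4.
Given d = 3, check d ≤ 4: YES.
Slack = (n − k + 1) − d = 1.
The code is NOT MDS (slack = 1 > 0).
Description: the claimed parameters are [6, 3, 3]_13; such a code would be non-MDS.


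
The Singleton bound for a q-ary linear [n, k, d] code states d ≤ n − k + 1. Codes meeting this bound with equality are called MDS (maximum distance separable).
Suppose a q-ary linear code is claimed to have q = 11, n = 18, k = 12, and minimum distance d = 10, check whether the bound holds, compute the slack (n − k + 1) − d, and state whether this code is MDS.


Singleton RHS = n − k + 1 = 7, slack = -3, bound violated (no such code; not MDS).

Singleton bound: d ≤ n − k + 1.
Here n = 18, k = 12, so n − k + 1 = 7.
Given d = 10, check d ≤ 7: NO.
Slack = (n − k + 1) − d = -3.
The slack is negative: d = 10 exceeds n − k + 1 = 7 by 3, so the Singleton bound is violated and no linear [18, 12, 10]_11 code can exist. In particular it is not MDS (MDS requires d = n − k + 1 exactly).
Description: the claimed parameters are [18, 12, 10]_11; such a code would be impossible (violates the Singleton bound).


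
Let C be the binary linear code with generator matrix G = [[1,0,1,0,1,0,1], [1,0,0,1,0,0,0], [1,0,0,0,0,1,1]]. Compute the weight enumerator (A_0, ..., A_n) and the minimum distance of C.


Weight distribution: A_0 = 1, A_2 = 1, A_3 = 3, A_4 = 2, A_5 = 1. Minimum distance d = 2.

Enumerate all 2^3 = 8 messages m ∈ F_2^3.
For each, compute codeword c = mG in F_2^7, then tally its weight.
  m = 000 → c = 0000000, weight = 0.
  m = 100 → c = 1010101, weight = 4.
  m = 010 → c = 1001000, weight = 2.
  m = 110 → c = 0011101, weight = 4.
  m = 001 → c = 1000011, weight = 3.
  m = 101 → c = 0010110, weight = 3.
  m = 011 → c = 0001011, weight = 3.
  m = 111 → c = 1011110, weight = 5.
Tally weights:
  weight 0: 1 codewords.
  weight 2: 1 codewords.
  weight 3: 3 codewords.
  weight 4: 2 codewords.
  weight 5: 1 codewords.
Minimum distance d = smallest w > 0 with A_w > 0 = 2.
Sanity: Σ A_w = 8 = 2^3 = 8 ✓.


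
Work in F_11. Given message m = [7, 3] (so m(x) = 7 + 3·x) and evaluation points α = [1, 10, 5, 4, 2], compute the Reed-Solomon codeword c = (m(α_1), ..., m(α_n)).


c = [10, 4, 0, 8, 2]

Message polynomial: m(x) = 7 + 3·x (mod 11).
For each evaluation point α_i, compute m(α_i) mod 11:
  α_1 = 1: Horner steps 3 → 10, so m(1) = 10.
  α_2 = 10: Horner steps 3 → 4, so m(10) = 4.
  α_3 = 5: Horner steps 3 → 0, so m(5) = 0.
  α_4 = 4: Horner steps 3 → 8, so m(4) = 8.
  α_5 = 2: Horner steps 3 → 2, so m(2) = 2.
Codeword c = [10, 4, 0, 8, 2] ∈ F_11^5.


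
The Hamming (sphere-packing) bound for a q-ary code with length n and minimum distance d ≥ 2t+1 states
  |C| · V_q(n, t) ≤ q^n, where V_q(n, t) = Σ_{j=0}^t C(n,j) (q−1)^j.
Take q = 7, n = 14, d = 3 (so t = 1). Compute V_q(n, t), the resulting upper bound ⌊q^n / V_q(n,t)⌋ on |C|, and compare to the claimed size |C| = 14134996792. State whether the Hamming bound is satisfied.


V_q(n, t) = 85, q^n = 678223072849, Hamming bound = 7979094974, |C| = 14134996792 > bound (violated).

Step 1: Compute V_q(n, t) = Σ_{j=0}^1 C(n, j) (q−1)^j.
  j = 0: C(14,0)·(6)^0 = 1·1 = 1.
  j = 1: C(14,1)·(6)^1 = 14·6 = 84.
  V_q(n, t) = 1 + 84 = 85.
Step 2: q^n = 7^14 = 678223072849.
Step 3: Hamming bound ⌊q^n / V_q(n,t)⌋ = ⌊678223072849/85⌋ = 7979094974.
Step 4: Compare |C| = 14134996792 to 7979094974: violated.
The claimed |C| lies above the Hamming bound, so no 7-ary code of length 14 with d ≥ 3 can have 14134996792 codewords.


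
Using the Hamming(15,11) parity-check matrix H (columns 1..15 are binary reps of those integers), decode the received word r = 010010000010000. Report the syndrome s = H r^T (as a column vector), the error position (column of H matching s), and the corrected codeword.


s = (1, 1, 0, 0)^T, error position = 12, corrected codeword c = 010010000011000

Compute s = H r^T mod 2 one row at a time:
  s_1 = 0 + 0 + 0 + 1 + 0 + 0 + 0 + 0 = 1 ≡ 1 (mod 2).
  s_2 = 0 + 1 + 0 + 0 + 0 + 0 + 0 + 0 = 1 ≡ 1 (mod 2).
  s_3 = 1 + 0 + 0 + 0 + 0 + 1 + 0 + 0 = 2 ≡ 0 (mod 2).
  s_4 = 0 + 0 + 1 + 0 + 0 + 1 + 0 + 0 = 2 ≡ 0 (mod 2).
s = (1, 1, 0, 0)^T — this equals column 12 of H (binary 1100), so error is at position 12.
Correct: flip bit 12 of r = 010010000010000 to get c = 010010000011000.


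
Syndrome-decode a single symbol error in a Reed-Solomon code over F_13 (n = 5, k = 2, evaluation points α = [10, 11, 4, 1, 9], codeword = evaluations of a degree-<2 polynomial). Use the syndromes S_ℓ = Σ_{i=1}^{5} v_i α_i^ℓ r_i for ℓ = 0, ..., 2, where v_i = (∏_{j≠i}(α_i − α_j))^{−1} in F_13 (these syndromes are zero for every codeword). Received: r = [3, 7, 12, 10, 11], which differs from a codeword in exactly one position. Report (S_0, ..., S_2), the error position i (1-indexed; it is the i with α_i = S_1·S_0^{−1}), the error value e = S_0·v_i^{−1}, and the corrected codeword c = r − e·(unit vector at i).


S = (9, 8, 10), error at position 2, error magnitude e = 12, c = [3, 8, 12, 10, 11].

Step 1: column multipliers v_i = (∏_{j≠i}(α_i − α_j))^{−1} mod 13.
  i = 1 (α = 10): (10−11)(10−4)(10−1)(10−9) = (−1)·6·9·1 = −54 ≡ 11, so v_1 = 11^{−1} = 6 (mod 13).
  i = 2 (α = 11): (11−10)(11−4)(11−1)(11−9) = 1·7·10·2 = 140 ≡ 10, so v_2 = 10^{−1} = 4 (mod 13).
  i = 3 (α = 4): (4−10)(4−11)(4−1)(4−9) = (−6)·(−7)·3·(−5) = −630 ≡ 7, so v_3 = 7^{−1} = 2 (mod 13).
  i = 4 (α = 1): (1−10)(1−11)(1−4)(1−9) = (−9)·(−10)·(−3)·(−8) = 2160 ≡ 2, so v_4 = 2^{−1} = 7 (mod 13).
  i = 5 (α = 9): (9−10)(9−11)(9−4)(9−1) = (−1)·(−2)·5·8 = 80 ≡ 2, so v_5 = 2^{−1} = 7 (mod 13).
  v = [6, 4, 2, 7, 7].
Step 2: syndromes of r = [3, 7, 12, 10, 11] (all sums mod 13).
  S_0 = Σ v_i r_i = 6·3 + 4·7 + 2·12 + 7·10 + 7·11 = 217 ≡ 9.
  S_1 = Σ v_i α_i r_i = 6·10·3 + 4·11·7 + 2·4·12 + 7·1·10 + 7·9·11 = 1347 ≡ 8.
  α_i^2 mod 13 = [9, 4, 3, 1, 3].
  S_2 = Σ v_i α_i^2 r_i = 6·9·3 + 4·4·7 + 2·3·12 + 7·1·10 + 7·3·11 = 647 ≡ 10.
  S = (9, 8, 10) ≠ 0, so r is not a codeword (an error is present).
Step 3: locate the error. For a single error e at position i, S_ℓ = v_i·e·α_i^ℓ, so α_err = S_1/S_0.
  S_0^{−1} = 9^{−1} = 3 (mod 13), so α_err = 8·3 = 24 ≡ 11 = α_2. Error position i = 2.
  Consistency check: S_2/S_1 = 10·5 = 50 ≡ 11 = α_err ✓ (single-error assumption holds).
Step 4: error magnitude e = S_0/v_2 = S_0·∏_{j≠2}(α_2 − α_j) = 9·10 = 90 ≡ 12 (mod 13).
Step 5: correct position 2: c_2 = r_2 − e = 7 − 12 ≡ 8 (mod 13). Hence c = [3, 8, 12, 10, 11].
  Check: interpolating c through the α_i gives m(x) = 5 + 5·x (degree < 2) with m(α_i) = c_i for every i, so c is indeed a codeword.


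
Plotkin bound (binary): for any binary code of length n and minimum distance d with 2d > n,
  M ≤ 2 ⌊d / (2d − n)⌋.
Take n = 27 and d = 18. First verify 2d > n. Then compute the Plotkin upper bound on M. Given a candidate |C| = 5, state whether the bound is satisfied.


Plotkin bound M ≤ 4; given |C| = 5 > bound (violated).

Check applicability: 2d = 36, n = 27.
2d − n = 9 > 0, so Plotkin applies.
Compute d/(2d−n) = 18/9 ≈ 2.0000.
⌊d/(2d−n)⌋ = 2.
Plotkin bound: M ≤ 2·2 = 4.
Given |C| = 5, check: VIOLATED.
This |C| is above the Plotkin bound, so no binary code with n = 27, d = 18 and 5 codewords exists.


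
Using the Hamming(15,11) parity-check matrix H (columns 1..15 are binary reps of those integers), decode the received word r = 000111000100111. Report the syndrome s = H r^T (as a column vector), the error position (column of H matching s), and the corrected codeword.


s = (0, 0, 0, 1)^T, error position = 1, corrected codeword c = 100111000100111

Compute s = H r^T mod 2 one row at a time:
  s_1 = 0 + 0 + 1 + 0 + 0 + 1 + 1 + 1 = 4 ≡ 0 (mod 2).
  s_2 = 1 + 1 + 1 + 0 + 0 + 1 + 1 + 1 = 6 ≡ 0 (mod 2).
  s_3 = 0 + 0 + 1 + 0 + 1 + 0 + 1 + 1 = 4 ≡ 0 (mod 2).
  s_4 = 0 + 0 + 1 + 0 + 0 + 0 + 1 + 1 = 3 ≡ 1 (mod 2).
s = (0, 0, 0, 1)^T — this equals column 1 of H (binary 0001), so error is at position 1.
Correct: flip bit 1 of r = 000111000100111 to get c = 100111000100111.


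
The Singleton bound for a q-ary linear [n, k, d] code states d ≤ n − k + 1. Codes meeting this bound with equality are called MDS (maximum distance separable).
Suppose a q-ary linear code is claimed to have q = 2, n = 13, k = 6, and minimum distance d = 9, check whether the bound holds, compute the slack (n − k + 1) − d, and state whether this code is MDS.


Singleton RHS = n − k + 1 = 8, slack = -1, bound violated (no such code; not MDS).

Singleton bound: d ≤ n − k + 1.
Here n = 13, k = 6, so n − k + 1 = 8.
Given d = 9, check d ≤ 8: NO.
Slack = (n − k + 1) − d = -1.
The slack is negative: d = 9 exceeds n − k + 1 = 8 by 1, so the Singleton bound is violated and no linear [13, 6, 9]_2 code can exist. In particular it is not MDS (MDS requires d = n − k + 1 exactly).
Description: the claimed parameters are [13, 6, 9]_2; such a code would be impossible (violates the Singleton bound).


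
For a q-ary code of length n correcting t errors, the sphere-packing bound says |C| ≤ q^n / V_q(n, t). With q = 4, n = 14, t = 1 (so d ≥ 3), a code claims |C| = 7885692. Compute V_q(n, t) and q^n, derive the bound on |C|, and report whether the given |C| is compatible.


V_q(n, t) = 43, q^n = 268435456, Hamming bound = 6242685, |C| = 7885692 > bound (violated).

Step 1: Compute V_q(n, t) = Σ_{j=0}^1 C(n, j) (q−1)^j.
  j = 0: C(14,0)·(3)^0 = 1·1 = 1.
  j = 1: C(14,1)·(3)^1 = 14·3 = 42.
  V_q(n, t) = 1 + 42 = 43.
Step 2: q^n = 4^14 = 268435456.
Step 3: Hamming bound ⌊q^n / V_q(n,t)⌋ = ⌊268435456/43⌋ = 6242685.
Step 4: Compare |C| = 7885692 to 6242685: violated.
The claimed |C| lies above the Hamming bound, so no 4-ary code of length 14 with d ≥ 3 can have 7885692 codewords.


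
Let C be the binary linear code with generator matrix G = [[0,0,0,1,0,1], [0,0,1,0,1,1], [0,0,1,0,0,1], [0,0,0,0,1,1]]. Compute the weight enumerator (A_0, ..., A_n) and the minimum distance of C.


Weight distribution: A_0 = 1, A_1 = 4, A_2 = 6, A_3 = 4, A_4 = 1. Minimum distance d = 1.

Enumerate all 2^4 = 16 messages m ∈ F_2^4.
For each, compute codeword c = mG in F_2^6, then tally its weight.
  m = 0000 → c = 000000, weight = 0.
  m = 1000 → c = 000101, weight = 2.
  m = 0100 → c = 001011, weight = 3.
  m = 1100 → c = 001110, weight = 3.
  m = 0010 → c = 001001, weight = 2.
  m = 1010 → c = 001100, weight = 2.
  m = 0110 → c = 000010, weight = 1.
  m = 1110 → c = 000111, weight = 3.
  m = 0001 → c = 000011, weight = 2.
  m = 1001 → c = 000110, weight = 2.
  m = 0101 → c = 001000, weight = 1.
  m = 1101 → c = 001101, weight = 3.
  m = 0011 → c = 001010, weight = 2.
  m = 1011 → c = 001111, weight = 4.
  m = 0111 → c = 000001, weight = 1.
  m = 1111 → c = 000100, weight = 1.
Tally weights:
  weight 0: 1 codewords.
  weight 1: 4 codewords.
  weight 2: 6 codewords.
  weight 3: 4 codewords.
  weight 4: 1 codewords.
Minimum distance d = smallest w > 0 with A_w > 0 = 1.
Sanity: Σ A_w = 16 = 2^4 = 16 ✓.


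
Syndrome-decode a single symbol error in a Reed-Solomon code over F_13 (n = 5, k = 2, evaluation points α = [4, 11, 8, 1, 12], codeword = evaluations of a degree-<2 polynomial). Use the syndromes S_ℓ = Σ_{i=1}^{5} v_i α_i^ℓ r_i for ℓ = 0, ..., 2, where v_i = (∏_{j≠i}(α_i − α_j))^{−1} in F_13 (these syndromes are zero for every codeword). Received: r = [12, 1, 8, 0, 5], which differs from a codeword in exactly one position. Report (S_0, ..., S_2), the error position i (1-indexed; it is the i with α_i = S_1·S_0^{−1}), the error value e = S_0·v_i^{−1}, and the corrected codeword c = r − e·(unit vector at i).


S = (10, 2, 3), error at position 3, error magnitude e = 6, c = [12, 1, 2, 0, 5].

Step 1: column multipliers v_i = (∏_{j≠i}(α_i − α_j))^{−1} mod 13.
  i = 1 (α = 4): (4−11)(4−8)(4−1)(4−12) = (−7)·(−4)·3·(−8) = −672 ≡ 4, so v_1 = 4^{−1} = 10 (mod 13).
  i = 2 (α = 11): (11−4)(11−8)(11−1)(11−12) = 7·3·10·(−1) = −210 ≡ 11, so v_2 = 11^{−1} = 6 (mod 13).
  i = 3 (α = 8): (8−4)(8−11)(8−1)(8−12) = 4·(−3)·7·(−4) = 336 ≡ 11, so v_3 = 11^{−1} = 6 (mod 13).
  i = 4 (α = 1): (1−4)(1−11)(1−8)(1−12) = (−3)·(−10)·(−7)·(−11) = 2310 ≡ 9, so v_4 = 9^{−1} = 3 (mod 13).
  i = 5 (α = 12): (12−4)(12−11)(12−8)(12−1) = 8·1·4·11 = 352 ≡ 1, so v_5 = 1^{−1} = 1 (mod 13).
  v = [10, 6, 6, 3, 1].
Step 2: syndromes of r = [12, 1, 8, 0, 5] (all sums mod 13).
  S_0 = Σ v_i r_i = 10·12 + 6·1 + 6·8 + 3·0 + 1·5 = 179 ≡ 10.
  S_1 = Σ v_i α_i r_i = 10·4·12 + 6·11·1 + 6·8·8 + 3·1·0 + 1·12·5 = 990 ≡ 2.
  α_i^2 mod 13 = [3, 4, 12, 1, 1].
  S_2 = Σ v_i α_i^2 r_i = 10·3·12 + 6·4·1 + 6·12·8 + 3·1·0 + 1·1·5 = 965 ≡ 3.
  S = (10, 2, 3) ≠ 0, so r is not a codeword (an error is present).
Step 3: locate the error. For a single error e at position i, S_ℓ = v_i·e·α_i^ℓ, so α_err = S_1/S_0.
  S_0^{−1} = 10^{−1} = 4 (mod 13), so α_err = 2·4 = 8 ≡ 8 = α_3. Error position i = 3.
  Consistency check: S_2/S_1 = 3·7 = 21 ≡ 8 = α_err ✓ (single-error assumption holds).
Step 4: error magnitude e = S_0/v_3 = S_0·∏_{j≠3}(α_3 − α_j) = 10·11 = 110 ≡ 6 (mod 13).
Step 5: correct position 3: c_3 = r_3 − e = 8 − 6 ≡ 2 (mod 13). Hence c = [12, 1, 2, 0, 5].
  Check: interpolating c through the α_i gives m(x) = 9 + 4·x (degree < 2) with m(α_i) = c_i for every i, so c is indeed a codeword.


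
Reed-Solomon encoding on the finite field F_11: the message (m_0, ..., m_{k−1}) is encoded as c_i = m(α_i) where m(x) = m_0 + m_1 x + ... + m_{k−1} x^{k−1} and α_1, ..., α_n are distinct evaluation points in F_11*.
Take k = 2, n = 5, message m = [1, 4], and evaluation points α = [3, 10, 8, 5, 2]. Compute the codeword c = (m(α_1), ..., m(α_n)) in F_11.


c = [2, 8, 0, 10, 9]

Message polynomial: m(x) = 1 + 4·x (mod 11).
For each evaluation point α_i, compute m(α_i) mod 11:
  α_1 = 3: Horner steps 4 → 2, so m(3) = 2.
  α_2 = 10: Horner steps 4 → 8, so m(10) = 8.
  α_3 = 8: Horner steps 4 → 0, so m(8) = 0.
  α_4 = 5: Horner steps 4 → 10, so m(5) = 10.
  α_5 = 2: Horner steps 4 → 9, so m(2) = 9.
Codeword c = [2, 8, 0, 10, 9] ∈ F_11^5.


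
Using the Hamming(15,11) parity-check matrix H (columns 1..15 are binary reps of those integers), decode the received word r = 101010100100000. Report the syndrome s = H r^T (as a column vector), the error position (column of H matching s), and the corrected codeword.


s = (1, 0, 1, 0)^T, error position = 10, corrected codeword c = 101010100000000

Compute s = H r^T mod 2 one row at a time:
  s_1 = 0 + 0 + 1 + 0 + 0 + 0 + 0 + 0 = 1 ≡ 1 (mod 2).
  s_2 = 0 + 1 + 0 + 1 + 0 + 0 + 0 + 0 = 2 ≡ 0 (mod 2).
  s_3 = 0 + 1 + 0 + 1 + 1 + 0 + 0 + 0 = 3 ≡ 1 (mod 2).
  s_4 = 1 + 1 + 1 + 1 + 0 + 0 + 0 + 0 = 4 ≡ 0 (mod 2).
s = (1, 0, 1, 0)^T — this equals column 10 of H (binary 1010), so error is at position 10.
Correct: flip bit 10 of r = 101010100100000 to get c = 101010100000000.


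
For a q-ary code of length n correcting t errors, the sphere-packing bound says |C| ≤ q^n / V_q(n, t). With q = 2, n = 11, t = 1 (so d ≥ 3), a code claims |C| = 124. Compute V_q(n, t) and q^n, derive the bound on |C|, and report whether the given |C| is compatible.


V_q(n, t) = 12, q^n = 2048, Hamming bound = 170, |C| = 124 ≤ bound (satisfied).

Step 1: Compute V_q(n, t) = Σ_{j=0}^1 C(n, j) (q−1)^j.
  j = 0: C(11,0)·(1)^0 = 1·1 = 1.
  j = 1: C(11,1)·(1)^1 = 11·1 = 11.
  V_q(n, t) = 1 + 11 = 12.
Step 2: q^n = 2^11 = 2048.
Step 3: Hamming bound ⌊q^n / V_q(n,t)⌋ = ⌊2048/12⌋ = 170.
Step 4: Compare |C| = 124 to 170: satisfied.
The claimed |C| lies below the Hamming bound.


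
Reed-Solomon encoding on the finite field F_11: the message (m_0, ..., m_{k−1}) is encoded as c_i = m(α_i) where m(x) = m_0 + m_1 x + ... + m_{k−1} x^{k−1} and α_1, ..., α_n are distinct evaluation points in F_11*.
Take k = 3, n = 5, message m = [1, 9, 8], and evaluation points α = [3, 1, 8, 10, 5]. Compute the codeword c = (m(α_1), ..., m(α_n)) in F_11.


c = [1, 7, 2, 0, 4]

Message polynomial: m(x) = 1 + 9·x + 8·x^2 (mod 11).
For each evaluation point α_i, compute m(α_i) mod 11:
  α_1 = 3: Horner steps 8 → 0 → 1, so m(3) = 1.
  α_2 = 1: Horner steps 8 → 6 → 7, so m(1) = 7.
  α_3 = 8: Horner steps 8 → 7 → 2, so m(8) = 2.
  α_4 = 10: Horner steps 8 → 1 → 0, so m(10) = 0.
  α_5 = 5: Horner steps 8 → 5 → 4, so m(5) = 4.
Codeword c = [1, 7, 2, 0, 4] ∈ F_11^5.


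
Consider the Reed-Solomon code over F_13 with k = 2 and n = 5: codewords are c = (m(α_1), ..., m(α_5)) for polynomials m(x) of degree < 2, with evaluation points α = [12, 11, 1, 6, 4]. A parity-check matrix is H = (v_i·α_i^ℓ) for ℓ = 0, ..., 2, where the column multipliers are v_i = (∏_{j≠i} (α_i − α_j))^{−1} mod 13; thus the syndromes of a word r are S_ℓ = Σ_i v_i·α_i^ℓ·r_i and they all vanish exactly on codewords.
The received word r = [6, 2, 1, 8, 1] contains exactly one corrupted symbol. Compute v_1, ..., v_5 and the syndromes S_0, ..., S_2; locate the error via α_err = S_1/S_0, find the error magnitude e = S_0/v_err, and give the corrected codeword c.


S = (7, 2, 8), error at position 5, error magnitude e = 1, c = [6, 2, 1, 8, 0].

Step 1: column multipliers v_i = (∏_{j≠i}(α_i − α_j))^{−1} mod 13.
  i = 1 (α = 12): (12−11)(12−1)(12−6)(12−4) = 1·11·6·8 = 528 ≡ 8, so v_1 = 8^{−1} = 5 (mod 13).
  i = 2 (α = 11): (11−12)(11−1)(11−6)(11−4) = (−1)·10·5·7 = −350 ≡ 1, so v_2 = 1^{−1} = 1 (mod 13).
  i = 3 (α = 1): (1−12)(1−11)(1−6)(1−4) = (−11)·(−10)·(−5)·(−3) = 1650 ≡ 12, so v_3 = 12^{−1} = 12 (mod 13).
  i = 4 (α = 6): (6−12)(6−11)(6−1)(6−4) = (−6)·(−5)·5·2 = 300 ≡ 1, so v_4 = 1^{−1} = 1 (mod 13).
  i = 5 (α = 4): (4−12)(4−11)(4−1)(4−6) = (−8)·(−7)·3·(−2) = −336 ≡ 2, so v_5 = 2^{−1} = 7 (mod 13).
  v = [5, 1, 12, 1, 7].
Step 2: syndromes of r = [6, 2, 1, 8, 1] (all sums mod 13).
  S_0 = Σ v_i r_i = 5·6 + 1·2 + 12·1 + 1·8 + 7·1 = 59 ≡ 7.
  S_1 = Σ v_i α_i r_i = 5·12·6 + 1·11·2 + 12·1·1 + 1·6·8 + 7·4·1 = 470 ≡ 2.
  α_i^2 mod 13 = [1, 4, 1, 10, 3].
  S_2 = Σ v_i α_i^2 r_i = 5·1·6 + 1·4·2 + 12·1·1 + 1·10·8 + 7·3·1 = 151 ≡ 8.
  S = (7, 2, 8) ≠ 0, so r is not a codeword (an error is present).
Step 3: locate the error. For a single error e at position i, S_ℓ = v_i·e·α_i^ℓ, so α_err = S_1/S_0.
  S_0^{−1} = 7^{−1} = 2 (mod 13), so α_err = 2·2 = 4 ≡ 4 = α_5. Error position i = 5.
  Consistency check: S_2/S_1 = 8·7 = 56 ≡ 4 = α_err ✓ (single-error assumption holds).
Step 4: error magnitude e = S_0/v_5 = S_0·∏_{j≠5}(α_5 − α_j) = 7·2 = 14 ≡ 1 (mod 13).
Step 5: correct position 5: c_5 = r_5 − e = 1 − 1 ≡ 0 (mod 13). Hence c = [6, 2, 1, 8, 0].
  Check: interpolating c through the α_i gives m(x) = 10 + 4·x (degree < 2) with m(α_i) = c_i for every i, so c is indeed a codeword.


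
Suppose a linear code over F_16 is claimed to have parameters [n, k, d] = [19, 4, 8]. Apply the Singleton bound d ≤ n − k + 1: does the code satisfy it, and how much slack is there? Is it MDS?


Singleton RHS = n − k + 1 = 16, slack = 8, bound satisfied, not MDS.

Singleton bound: d ≤ n − k + 1.
Here n = 19, k = 4, so n − k + 1 = 16.
Given d = 8, check d ≤ 16: YES.
Slack = (n − k + 1) − d = 8.
The code is NOT MDS (slack = 8 > 0).
Description: the claimed parameters are [19, 4, 8]_16; such a code would be non-MDS.


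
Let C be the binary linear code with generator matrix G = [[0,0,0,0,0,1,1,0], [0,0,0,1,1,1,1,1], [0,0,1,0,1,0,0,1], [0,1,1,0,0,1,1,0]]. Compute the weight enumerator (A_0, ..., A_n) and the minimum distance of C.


Weight distribution: A_0 = 1, A_2 = 4, A_3 = 3, A_4 = 3, A_5 = 4, A_7 = 1. Minimum distance d = 2.

Enumerate all 2^4 = 16 messages m ∈ F_2^4.
For each, compute codeword c = mG in F_2^8, then tally its weight.
  m = 0000 → c = 00000000, weight = 0.
  m = 1000 → c = 00000110, weight = 2.
  m = 0100 → c = 00011111, weight = 5.
  m = 1100 → c = 00011001, weight = 3.
  m = 0010 → c = 00101001, weight = 3.
  m = 1010 → c = 00101111, weight = 5.
  m = 0110 → c = 00110110, weight = 4.
  m = 1110 → c = 00110000, weight = 2.
  m = 0001 → c = 01100110, weight = 4.
  m = 1001 → c = 01100000, weight = 2.
  m = 0101 → c = 01111001, weight = 5.
  m = 1101 → c = 01111111, weight = 7.
  m = 0011 → c = 01001111, weight = 5.
  m = 1011 → c = 01001001, weight = 3.
  m = 0111 → c = 01010000, weight = 2.
  m = 1111 → c = 01010110, weight = 4.
Tally weights:
  weight 0: 1 codewords.
  weight 2: 4 codewords.
  weight 3: 3 codewords.
  weight 4: 3 codewords.
  weight 5: 4 codewords.
  weight 7: 1 codewords.
Minimum distance d = smallest w > 0 with A_w > 0 = 2.
Sanity: Σ A_w = 16 = 2^4 = 16 ✓.


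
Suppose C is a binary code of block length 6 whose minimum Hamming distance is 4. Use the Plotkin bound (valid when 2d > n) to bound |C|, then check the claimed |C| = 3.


Plotkin bound M ≤ 4; given |C| = 3 ≤ bound (satisfied).

Check applicability: 2d = 8, n = 6.
2d − n = 2 > 0, so Plotkin applies.
Compute d/(2d−n) = 4/2 ≈ 2.0000.
⌊d/(2d−n)⌋ = 2.
Plotkin bound: M ≤ 2·2 = 4.
Given |C| = 3, check: satisfied.
This |C| is below the Plotkin bound.


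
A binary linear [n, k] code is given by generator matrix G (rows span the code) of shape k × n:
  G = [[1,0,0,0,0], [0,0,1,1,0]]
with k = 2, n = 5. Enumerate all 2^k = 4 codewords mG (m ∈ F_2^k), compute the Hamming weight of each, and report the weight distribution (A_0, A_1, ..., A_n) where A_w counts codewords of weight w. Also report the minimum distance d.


Weight distribution: A_0 = 1, A_1 = 1, A_2 = 1, A_3 = 1. Minimum distance d = 1.

Enumerate all 2^2 = 4 messages m ∈ F_2^2.
For each, compute codeword c = mG in F_2^5, then tally its weight.
  m = 00 → c = 00000, weight = 0.
  m = 10 → c = 10000, weight = 1.
  m = 01 → c = 00110, weight = 2.
  m = 11 → c = 10110, weight = 3.
Tally weights:
  weight 0: 1 codewords.
  weight 1: 1 codewords.
  weight 2: 1 codewords.
  weight 3: 1 codewords.
Minimum distance d = smallest w > 0 with A_w > 0 = 1.
Sanity: Σ A_w = 4 = 2^2 = 4 ✓.


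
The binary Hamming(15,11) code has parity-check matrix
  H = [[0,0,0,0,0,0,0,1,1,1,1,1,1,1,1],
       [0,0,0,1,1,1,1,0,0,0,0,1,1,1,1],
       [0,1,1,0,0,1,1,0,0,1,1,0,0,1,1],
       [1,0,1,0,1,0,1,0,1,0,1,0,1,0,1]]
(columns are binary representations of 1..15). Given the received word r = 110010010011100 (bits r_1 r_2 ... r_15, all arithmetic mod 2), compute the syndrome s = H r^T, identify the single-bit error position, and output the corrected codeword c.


s = (0, 1, 0, 0)^T, error position = 4, corrected codeword c = 110110010011100

Compute s = H r^T mod 2 one row at a time:
  s_1 = 1 + 0 + 0 + 1 + 1 + 1 + 0 + 0 = 4 ≡ 0 (mod 2).
  s_2 = 0 + 1 + 0 + 0 + 1 + 1 + 0 + 0 = 3 ≡ 1 (mod 2).
  s_3 = 1 + 0 + 0 + 0 + 0 + 1 + 0 + 0 = 2 ≡ 0 (mod 2).
  s_4 = 1 + 0 + 1 + 0 + 0 + 1 + 1 + 0 = 4 ≡ 0 (mod 2).
s = (0, 1, 0, 0)^T — this equals column 4 of H (binary 0100), so error is at position 4.
Correct: flip bit 4 of r = 110010010011100 to get c = 110110010011100.


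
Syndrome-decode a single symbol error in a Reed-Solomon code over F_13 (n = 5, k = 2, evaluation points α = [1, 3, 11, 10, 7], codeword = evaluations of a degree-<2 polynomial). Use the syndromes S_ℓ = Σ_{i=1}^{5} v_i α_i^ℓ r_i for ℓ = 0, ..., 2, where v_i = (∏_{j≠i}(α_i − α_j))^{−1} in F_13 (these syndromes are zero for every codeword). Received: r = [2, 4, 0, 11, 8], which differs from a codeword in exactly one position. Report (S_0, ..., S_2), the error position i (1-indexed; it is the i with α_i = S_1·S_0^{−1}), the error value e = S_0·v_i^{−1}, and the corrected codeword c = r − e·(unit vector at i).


S = (5, 3, 7), error at position 3, error magnitude e = 1, c = [2, 4, 12, 11, 8].

Step 1: column multipliers v_i = (∏_{j≠i}(α_i − α_j))^{−1} mod 13.
  i = 1 (α = 1): (1−3)(1−11)(1−10)(1−7) = (−2)·(−10)·(−9)·(−6) = 1080 ≡ 1, so v_1 = 1^{−1} = 1 (mod 13).
  i = 2 (α = 3): (3−1)(3−11)(3−10)(3−7) = 2·(−8)·(−7)·(−4) = −448 ≡ 7, so v_2 = 7^{−1} = 2 (mod 13).
  i = 3 (α = 11): (11−1)(11−3)(11−10)(11−7) = 10·8·1·4 = 320 ≡ 8, so v_3 = 8^{−1} = 5 (mod 13).
  i = 4 (α = 10): (10−1)(10−3)(10−11)(10−7) = 9·7·(−1)·3 = −189 ≡ 6, so v_4 = 6^{−1} = 11 (mod 13).
  i = 5 (α = 7): (7−1)(7−3)(7−11)(7−10) = 6·4·(−4)·(−3) = 288 ≡ 2, so v_5 = 2^{−1} = 7 (mod 13).
  v = [1, 2, 5, 11, 7].
Step 2: syndromes of r = [2, 4, 0, 11, 8] (all sums mod 13).
  S_0 = Σ v_i r_i = 1·2 + 2·4 + 5·0 + 11·11 + 7·8 = 187 ≡ 5.
  S_1 = Σ v_i α_i r_i = 1·1·2 + 2·3·4 + 5·11·0 + 11·10·11 + 7·7·8 = 1628 ≡ 3.
  α_i^2 mod 13 = [1, 9, 4, 9, 10].
  S_2 = Σ v_i α_i^2 r_i = 1·1·2 + 2·9·4 + 5·4·0 + 11·9·11 + 7·10·8 = 1723 ≡ 7.
  S = (5, 3, 7) ≠ 0, so r is not a codeword (an error is present).
Step 3: locate the error. For a single error e at position i, S_ℓ = v_i·e·α_i^ℓ, so α_err = S_1/S_0.
  S_0^{−1} = 5^{−1} = 8 (mod 13), so α_err = 3·8 = 24 ≡ 11 = α_3. Error position i = 3.
  Consistency check: S_2/S_1 = 7·9 = 63 ≡ 11 = α_err ✓ (single-error assumption holds).
Step 4: error magnitude e = S_0/v_3 = S_0·∏_{j≠3}(α_3 − α_j) = 5·8 = 40 ≡ 1 (mod 13).
Step 5: correct position 3: c_3 = r_3 − e = 0 − 1 ≡ 12 (mod 13). Hence c = [2, 4, 12, 11, 8].
  Check: interpolating c through the α_i gives m(x) = 1 + 1·x (degree < 2) with m(α_i) = c_i for every i, so c is indeed a codeword.


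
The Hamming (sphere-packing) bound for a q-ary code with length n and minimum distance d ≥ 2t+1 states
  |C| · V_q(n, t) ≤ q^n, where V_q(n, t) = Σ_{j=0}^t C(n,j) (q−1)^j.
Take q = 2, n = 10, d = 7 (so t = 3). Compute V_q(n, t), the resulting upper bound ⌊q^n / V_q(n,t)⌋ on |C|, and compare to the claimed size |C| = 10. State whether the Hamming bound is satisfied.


V_q(n, t) = 176, q^n = 1024, Hamming bound = 5, |C| = 10 > bound (violated).

Step 1: Compute V_q(n, t) = Σ_{j=0}^3 C(n, j) (q−1)^j.
  j = 0: C(10,0)·(1)^0 = 1·1 = 1.
  j = 1: C(10,1)·(1)^1 = 10·1 = 10.
  j = 2: C(10,2)·(1)^2 = 45·1 = 45.
  j = 3: C(10,3)·(1)^3 = 120·1 = 120.
  V_q(n, t) = 1 + 10 + 45 + 120 = 176.
Step 2: q^n = 2^10 = 1024.
Step 3: Hamming bound ⌊q^n / V_q(n,t)⌋ = ⌊1024/176⌋ = 5.
Step 4: Compare |C| = 10 to 5: violated.
The claimed |C| lies above the Hamming bound, so no 2-ary code of length 10 with d ≥ 7 can have 10 codewords.


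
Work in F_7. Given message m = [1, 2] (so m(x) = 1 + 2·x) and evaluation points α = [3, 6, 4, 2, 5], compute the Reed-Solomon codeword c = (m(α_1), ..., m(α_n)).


c = [0, 6, 2, 5, 4]

Message polynomial: m(x) = 1 + 2·x (mod 7).
For each evaluation point α_i, compute m(α_i) mod 7:
  α_1 = 3: Horner steps 2 → 0, so m(3) = 0.
  α_2 = 6: Horner steps 2 → 6, so m(6) = 6.
  α_3 = 4: Horner steps 2 → 2, so m(4) = 2.
  α_4 = 2: Horner steps 2 → 5, so m(2) = 5.
  α_5 = 5: Horner steps 2 → 4, so m(5) = 4.
Codeword c = [0, 6, 2, 5, 4] ∈ F_7^5.


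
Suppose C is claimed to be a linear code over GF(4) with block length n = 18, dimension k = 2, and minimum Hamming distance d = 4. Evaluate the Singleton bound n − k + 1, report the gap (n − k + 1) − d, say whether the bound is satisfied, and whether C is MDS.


Singleton RHS = n − k + 1 = 17, slack = 13, bound satisfied, not MDS.

Singleton bound: d ≤ n − k + 1.
Here n = 18, k = 2, so n − k + 1 = 17.
Given d = 4, check d ≤ 17: YES.
Slack = (n − k + 1) − d = 13.
The code is NOT MDS (slack = 13 > 0).
Description: the claimed parameters are [18, 2, 4]_4; such a code would be non-MDS.
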